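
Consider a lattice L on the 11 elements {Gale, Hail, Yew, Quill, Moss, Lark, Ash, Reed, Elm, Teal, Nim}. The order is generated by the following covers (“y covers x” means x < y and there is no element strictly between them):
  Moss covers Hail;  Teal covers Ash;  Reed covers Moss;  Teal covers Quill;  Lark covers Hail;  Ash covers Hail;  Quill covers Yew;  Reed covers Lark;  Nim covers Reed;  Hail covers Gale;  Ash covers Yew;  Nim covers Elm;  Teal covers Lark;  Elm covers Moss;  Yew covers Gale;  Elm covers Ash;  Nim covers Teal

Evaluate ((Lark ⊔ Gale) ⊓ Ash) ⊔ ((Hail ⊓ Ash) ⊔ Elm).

Elm

Lark ∨ Gale = Lark
Lark ∧ Ash = Hail
Hail ∧ Ash = Hail
Hail ∨ Elm = Elm
Hail ∨ Elm = Elm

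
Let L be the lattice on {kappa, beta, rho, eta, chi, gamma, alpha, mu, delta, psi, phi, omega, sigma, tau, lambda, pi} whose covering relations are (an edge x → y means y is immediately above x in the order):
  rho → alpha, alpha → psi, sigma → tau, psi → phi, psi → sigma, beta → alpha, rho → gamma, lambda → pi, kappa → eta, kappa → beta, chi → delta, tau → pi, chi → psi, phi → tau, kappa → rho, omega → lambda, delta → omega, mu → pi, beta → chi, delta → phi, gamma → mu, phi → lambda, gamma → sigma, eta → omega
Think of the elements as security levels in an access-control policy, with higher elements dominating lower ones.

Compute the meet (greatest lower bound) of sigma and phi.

psi

Common lower bounds of {sigma, phi}: alpha, beta, chi, kappa, psi, rho.
The greatest among these is psi.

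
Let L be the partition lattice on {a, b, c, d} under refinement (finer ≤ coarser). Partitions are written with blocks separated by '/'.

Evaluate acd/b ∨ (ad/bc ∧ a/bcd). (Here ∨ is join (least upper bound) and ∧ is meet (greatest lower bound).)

ad/bc ∧ a/bcd = a/bc/d
acd/b ∨ a/bc/d = abcd

abcd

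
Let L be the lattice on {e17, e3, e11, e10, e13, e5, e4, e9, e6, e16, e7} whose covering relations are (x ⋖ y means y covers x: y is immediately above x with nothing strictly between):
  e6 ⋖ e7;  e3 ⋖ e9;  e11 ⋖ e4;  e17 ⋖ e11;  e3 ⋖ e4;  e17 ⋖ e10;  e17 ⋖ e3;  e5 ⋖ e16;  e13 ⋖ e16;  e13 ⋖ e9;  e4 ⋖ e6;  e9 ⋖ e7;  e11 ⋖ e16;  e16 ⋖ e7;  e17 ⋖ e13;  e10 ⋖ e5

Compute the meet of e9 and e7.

Common lower bounds of {e9, e7}: e13, e17, e3, e9.
The greatest among these is e9.

e9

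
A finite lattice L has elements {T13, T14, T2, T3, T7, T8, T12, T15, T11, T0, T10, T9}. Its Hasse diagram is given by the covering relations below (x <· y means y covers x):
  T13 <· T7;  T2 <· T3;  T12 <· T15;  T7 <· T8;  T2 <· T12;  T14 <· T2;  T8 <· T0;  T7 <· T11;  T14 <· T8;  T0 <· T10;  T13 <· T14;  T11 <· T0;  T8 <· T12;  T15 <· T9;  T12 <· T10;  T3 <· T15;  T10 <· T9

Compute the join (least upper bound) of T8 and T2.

Common upper bounds of {T8, T2}: T10, T12, T15, T9.
The least among these is T12.

T12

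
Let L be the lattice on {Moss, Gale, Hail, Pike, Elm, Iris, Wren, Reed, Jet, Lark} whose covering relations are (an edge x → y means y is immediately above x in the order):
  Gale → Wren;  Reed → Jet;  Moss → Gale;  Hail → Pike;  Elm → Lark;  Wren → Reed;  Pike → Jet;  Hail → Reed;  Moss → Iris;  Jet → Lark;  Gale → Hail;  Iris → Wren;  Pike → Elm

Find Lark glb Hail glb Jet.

Common lower bounds of {Lark, Hail, Jet}: Gale, Hail, Moss.
The greatest among these is Hail.

Hail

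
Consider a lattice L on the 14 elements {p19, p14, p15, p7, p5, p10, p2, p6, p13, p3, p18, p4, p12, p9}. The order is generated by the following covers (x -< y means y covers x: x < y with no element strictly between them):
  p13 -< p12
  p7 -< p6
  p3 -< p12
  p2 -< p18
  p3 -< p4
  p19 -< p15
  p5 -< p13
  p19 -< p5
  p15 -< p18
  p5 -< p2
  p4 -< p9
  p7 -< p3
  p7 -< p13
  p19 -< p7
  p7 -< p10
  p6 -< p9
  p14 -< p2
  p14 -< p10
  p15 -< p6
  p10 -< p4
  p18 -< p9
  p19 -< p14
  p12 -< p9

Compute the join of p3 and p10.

p4

Common upper bounds of {p3, p10}: p4, p9.
The least among these is p4.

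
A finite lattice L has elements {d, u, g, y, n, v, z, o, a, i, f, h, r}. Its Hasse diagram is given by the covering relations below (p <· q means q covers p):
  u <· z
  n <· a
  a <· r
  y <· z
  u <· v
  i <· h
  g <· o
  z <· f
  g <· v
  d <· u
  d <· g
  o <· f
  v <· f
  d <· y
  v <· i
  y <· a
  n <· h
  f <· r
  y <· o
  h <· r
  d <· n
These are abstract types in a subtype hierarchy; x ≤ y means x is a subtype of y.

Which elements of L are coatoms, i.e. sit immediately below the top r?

a, f, h

The coatoms are exactly the elements covered by r: a, f, h.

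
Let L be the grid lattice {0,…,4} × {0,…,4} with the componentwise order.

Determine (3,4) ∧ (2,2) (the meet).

Common lower bounds of {(3,4), (2,2)}: (0,0), (0,1), (0,2), (1,0), (1,1), (1,2), (2,0), (2,1), (2,2).
The greatest among these is (2,2).

(2,2)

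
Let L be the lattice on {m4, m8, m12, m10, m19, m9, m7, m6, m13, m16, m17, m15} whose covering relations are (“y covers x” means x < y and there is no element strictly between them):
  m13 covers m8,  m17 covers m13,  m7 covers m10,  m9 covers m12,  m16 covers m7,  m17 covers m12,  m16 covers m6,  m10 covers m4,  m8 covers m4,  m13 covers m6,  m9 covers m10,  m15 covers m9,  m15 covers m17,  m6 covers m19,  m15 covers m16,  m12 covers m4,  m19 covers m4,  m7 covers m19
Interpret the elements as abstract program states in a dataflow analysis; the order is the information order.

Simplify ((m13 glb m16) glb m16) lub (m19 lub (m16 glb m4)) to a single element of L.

m13 ∧ m16 = m6
m6 ∧ m16 = m6
m16 ∧ m4 = m4
m19 ∨ m4 = m19
m6 ∨ m19 = m6

m6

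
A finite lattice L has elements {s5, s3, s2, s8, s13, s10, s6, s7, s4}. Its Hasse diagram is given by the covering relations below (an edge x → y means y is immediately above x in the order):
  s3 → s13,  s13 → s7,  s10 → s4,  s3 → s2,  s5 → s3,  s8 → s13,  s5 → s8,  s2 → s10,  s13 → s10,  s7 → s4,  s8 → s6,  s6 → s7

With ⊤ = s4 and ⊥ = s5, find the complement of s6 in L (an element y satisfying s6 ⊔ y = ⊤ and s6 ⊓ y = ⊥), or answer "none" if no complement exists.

Need y with s6 ∨ y = s4 and s6 ∧ y = s5.
Checking each element gives: s2.

s2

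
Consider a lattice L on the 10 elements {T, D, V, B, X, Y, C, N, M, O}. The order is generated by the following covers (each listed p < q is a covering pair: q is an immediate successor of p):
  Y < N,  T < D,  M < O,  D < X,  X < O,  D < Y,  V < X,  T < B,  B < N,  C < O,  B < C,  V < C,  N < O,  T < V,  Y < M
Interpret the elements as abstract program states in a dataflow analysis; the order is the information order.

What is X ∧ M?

Common lower bounds of {X, M}: D, T.
The greatest among these is D.

D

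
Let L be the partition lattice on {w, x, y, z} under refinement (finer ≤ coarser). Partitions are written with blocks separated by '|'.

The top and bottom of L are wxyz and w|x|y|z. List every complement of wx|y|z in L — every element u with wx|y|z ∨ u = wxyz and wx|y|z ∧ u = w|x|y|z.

Need u with wx|y|z ∨ u = wxyz and wx|y|z ∧ u = w|x|y|z.
Checking each element gives: wyz|x, wy|xz, wz|xy, w|xyz.

wyz|x, wy|xz, wz|xy, w|xyz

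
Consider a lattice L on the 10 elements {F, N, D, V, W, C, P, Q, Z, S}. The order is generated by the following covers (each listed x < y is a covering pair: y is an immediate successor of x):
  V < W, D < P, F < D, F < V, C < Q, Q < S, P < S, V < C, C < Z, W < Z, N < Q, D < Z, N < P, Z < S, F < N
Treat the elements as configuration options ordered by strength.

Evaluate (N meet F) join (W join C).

N ∧ F = F
W ∨ C = Z
F ∨ Z = Z

Z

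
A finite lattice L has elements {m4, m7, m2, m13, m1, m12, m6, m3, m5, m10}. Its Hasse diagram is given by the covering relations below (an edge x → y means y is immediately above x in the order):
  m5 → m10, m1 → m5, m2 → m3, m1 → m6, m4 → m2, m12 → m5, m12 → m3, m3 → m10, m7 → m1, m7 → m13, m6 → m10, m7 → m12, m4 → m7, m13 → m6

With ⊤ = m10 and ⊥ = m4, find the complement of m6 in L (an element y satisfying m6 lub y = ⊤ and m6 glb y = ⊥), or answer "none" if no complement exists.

Need y with m6 ∨ y = m10 and m6 ∧ y = m4.
Checking each element gives: m2.

m2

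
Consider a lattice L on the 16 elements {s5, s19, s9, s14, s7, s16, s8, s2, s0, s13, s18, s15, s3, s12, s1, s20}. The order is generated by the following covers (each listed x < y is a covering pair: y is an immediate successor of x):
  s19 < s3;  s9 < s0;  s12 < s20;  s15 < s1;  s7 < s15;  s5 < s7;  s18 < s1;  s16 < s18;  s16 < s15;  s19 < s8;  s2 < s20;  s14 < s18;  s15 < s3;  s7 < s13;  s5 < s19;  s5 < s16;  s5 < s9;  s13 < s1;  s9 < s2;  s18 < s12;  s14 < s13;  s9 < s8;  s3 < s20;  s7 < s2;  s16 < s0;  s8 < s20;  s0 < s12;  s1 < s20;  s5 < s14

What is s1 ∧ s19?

Common lower bounds of {s1, s19}: s5.
The greatest among these is s5.

s5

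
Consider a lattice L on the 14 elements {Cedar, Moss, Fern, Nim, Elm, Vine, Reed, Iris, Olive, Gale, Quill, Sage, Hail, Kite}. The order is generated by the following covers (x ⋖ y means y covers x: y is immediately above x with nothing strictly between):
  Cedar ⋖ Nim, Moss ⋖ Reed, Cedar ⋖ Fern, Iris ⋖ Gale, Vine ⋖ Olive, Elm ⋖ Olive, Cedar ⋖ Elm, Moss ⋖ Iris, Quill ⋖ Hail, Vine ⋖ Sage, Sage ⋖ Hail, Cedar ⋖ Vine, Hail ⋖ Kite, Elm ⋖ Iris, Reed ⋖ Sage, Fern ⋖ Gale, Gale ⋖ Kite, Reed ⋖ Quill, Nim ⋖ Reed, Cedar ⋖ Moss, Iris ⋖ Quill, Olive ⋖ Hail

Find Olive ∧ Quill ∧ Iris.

Common lower bounds of {Olive, Quill, Iris}: Cedar, Elm.
The greatest among these is Elm.

Elm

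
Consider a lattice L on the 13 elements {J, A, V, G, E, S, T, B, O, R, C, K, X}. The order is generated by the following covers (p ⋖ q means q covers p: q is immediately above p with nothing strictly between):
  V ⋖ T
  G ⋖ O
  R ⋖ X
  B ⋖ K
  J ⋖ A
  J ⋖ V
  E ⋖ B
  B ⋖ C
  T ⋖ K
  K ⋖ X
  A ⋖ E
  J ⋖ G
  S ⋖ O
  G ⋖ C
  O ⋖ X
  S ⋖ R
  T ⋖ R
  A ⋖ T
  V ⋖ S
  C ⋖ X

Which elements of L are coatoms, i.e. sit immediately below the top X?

The coatoms are exactly the elements covered by X: C, K, O, R.

C, K, O, R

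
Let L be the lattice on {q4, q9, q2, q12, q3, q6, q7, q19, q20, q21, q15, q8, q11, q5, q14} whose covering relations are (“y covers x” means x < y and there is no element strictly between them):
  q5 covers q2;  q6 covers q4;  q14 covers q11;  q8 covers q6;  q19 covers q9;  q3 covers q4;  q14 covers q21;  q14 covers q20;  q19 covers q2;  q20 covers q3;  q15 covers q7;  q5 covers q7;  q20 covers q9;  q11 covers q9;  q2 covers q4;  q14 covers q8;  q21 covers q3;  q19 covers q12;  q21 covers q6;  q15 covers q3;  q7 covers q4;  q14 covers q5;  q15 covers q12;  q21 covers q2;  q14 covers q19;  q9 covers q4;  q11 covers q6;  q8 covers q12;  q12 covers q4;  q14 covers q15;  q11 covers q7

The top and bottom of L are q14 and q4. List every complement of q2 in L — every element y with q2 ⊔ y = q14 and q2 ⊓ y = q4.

Need y with q2 ∨ y = q14 and q2 ∧ y = q4.
Checking each element gives: q11, q15, q20, q8.

q11, q15, q20, q8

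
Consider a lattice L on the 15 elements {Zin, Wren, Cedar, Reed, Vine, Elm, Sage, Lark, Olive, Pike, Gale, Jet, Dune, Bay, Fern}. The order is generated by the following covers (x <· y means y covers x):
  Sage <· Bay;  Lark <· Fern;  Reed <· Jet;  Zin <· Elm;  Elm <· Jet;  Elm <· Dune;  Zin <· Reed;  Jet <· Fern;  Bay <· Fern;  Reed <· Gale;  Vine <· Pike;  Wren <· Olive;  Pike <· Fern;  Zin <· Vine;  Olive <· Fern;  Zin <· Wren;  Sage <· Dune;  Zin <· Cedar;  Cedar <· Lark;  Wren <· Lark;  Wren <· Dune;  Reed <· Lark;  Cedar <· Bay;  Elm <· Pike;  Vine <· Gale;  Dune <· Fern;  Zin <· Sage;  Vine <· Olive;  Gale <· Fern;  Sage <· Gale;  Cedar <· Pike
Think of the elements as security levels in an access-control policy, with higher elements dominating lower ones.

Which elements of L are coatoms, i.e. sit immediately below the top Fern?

Bay, Dune, Gale, Jet, Lark, Olive, Pike

The coatoms are exactly the elements covered by Fern: Bay, Dune, Gale, Jet, Lark, Olive, Pike.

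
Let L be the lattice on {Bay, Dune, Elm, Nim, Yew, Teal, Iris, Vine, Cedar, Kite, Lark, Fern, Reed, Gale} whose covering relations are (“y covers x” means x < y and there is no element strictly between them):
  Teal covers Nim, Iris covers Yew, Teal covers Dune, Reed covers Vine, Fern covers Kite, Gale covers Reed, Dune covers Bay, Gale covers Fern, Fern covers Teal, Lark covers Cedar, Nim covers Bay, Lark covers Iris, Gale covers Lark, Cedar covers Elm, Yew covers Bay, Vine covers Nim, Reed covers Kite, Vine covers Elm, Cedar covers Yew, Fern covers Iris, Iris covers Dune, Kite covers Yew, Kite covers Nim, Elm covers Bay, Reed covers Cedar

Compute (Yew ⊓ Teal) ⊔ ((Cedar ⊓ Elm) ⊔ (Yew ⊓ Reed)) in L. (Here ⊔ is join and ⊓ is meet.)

Cedar

Yew ∧ Teal = Bay
Cedar ∧ Elm = Elm
Yew ∧ Reed = Yew
Elm ∨ Yew = Cedar
Bay ∨ Cedar = Cedar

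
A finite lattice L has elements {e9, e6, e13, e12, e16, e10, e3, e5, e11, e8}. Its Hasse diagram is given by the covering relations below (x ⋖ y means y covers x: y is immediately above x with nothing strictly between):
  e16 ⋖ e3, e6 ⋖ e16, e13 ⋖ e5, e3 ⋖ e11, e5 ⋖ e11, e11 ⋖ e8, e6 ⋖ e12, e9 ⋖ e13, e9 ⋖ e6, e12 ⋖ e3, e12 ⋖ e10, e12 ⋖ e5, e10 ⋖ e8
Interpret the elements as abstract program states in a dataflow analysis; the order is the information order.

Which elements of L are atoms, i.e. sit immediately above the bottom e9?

The atoms are exactly the elements that cover e9: e13, e6.

e13, e6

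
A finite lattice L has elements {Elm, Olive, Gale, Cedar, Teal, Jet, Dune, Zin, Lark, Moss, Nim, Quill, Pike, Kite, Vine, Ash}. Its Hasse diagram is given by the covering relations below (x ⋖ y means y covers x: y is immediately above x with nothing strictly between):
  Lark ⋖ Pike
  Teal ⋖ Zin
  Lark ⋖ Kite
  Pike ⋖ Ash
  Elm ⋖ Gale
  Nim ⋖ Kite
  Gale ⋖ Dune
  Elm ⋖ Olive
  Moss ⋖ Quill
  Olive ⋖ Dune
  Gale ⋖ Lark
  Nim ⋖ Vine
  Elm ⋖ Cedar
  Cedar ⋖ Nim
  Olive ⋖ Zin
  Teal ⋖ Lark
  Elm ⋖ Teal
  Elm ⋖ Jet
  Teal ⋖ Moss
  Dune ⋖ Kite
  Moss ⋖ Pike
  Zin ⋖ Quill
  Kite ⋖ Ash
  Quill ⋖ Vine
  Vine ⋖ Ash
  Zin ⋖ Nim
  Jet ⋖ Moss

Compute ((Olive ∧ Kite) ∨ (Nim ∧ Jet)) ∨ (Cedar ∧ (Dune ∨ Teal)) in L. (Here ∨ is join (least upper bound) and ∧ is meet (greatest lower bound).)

Nim

Olive ∧ Kite = Olive
Nim ∧ Jet = Elm
Olive ∨ Elm = Olive
Dune ∨ Teal = Kite
Cedar ∧ Kite = Cedar
Olive ∨ Cedar = Nim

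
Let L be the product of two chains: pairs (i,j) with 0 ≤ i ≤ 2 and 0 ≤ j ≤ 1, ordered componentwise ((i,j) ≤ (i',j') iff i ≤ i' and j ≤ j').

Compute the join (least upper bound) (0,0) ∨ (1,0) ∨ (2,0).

(2,0)

In a product of chains, the join is componentwise max, giving (2,0).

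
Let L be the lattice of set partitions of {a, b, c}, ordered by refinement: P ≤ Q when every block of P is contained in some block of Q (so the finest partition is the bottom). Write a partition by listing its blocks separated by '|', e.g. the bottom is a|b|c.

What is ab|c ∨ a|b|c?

ab|c

Common upper bounds of {ab|c, a|b|c}: abc, ab|c.
The least among these is ab|c.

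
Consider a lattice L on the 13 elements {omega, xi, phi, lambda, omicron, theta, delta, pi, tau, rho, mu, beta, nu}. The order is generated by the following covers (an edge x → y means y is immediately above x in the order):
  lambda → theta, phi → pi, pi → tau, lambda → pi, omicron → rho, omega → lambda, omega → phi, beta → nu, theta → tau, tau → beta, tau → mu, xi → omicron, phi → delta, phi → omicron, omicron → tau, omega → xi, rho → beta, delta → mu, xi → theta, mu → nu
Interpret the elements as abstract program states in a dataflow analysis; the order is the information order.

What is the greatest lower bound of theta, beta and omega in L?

Common lower bounds of {theta, beta, omega}: omega.
The greatest among these is omega.

omega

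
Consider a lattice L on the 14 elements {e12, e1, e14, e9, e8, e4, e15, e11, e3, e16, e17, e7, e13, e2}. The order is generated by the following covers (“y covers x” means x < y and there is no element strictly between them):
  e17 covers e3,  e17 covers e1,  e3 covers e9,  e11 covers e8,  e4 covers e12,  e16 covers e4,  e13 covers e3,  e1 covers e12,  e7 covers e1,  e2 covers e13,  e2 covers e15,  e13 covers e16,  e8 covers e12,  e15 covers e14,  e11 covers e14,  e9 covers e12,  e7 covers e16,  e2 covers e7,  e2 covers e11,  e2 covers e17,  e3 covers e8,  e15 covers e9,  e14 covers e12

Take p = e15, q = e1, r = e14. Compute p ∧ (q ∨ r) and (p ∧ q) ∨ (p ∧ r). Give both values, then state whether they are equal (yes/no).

q ∨ r = e2, so p ∧ (q ∨ r) = e15 ∧ e2 = e15.
p ∧ q = e12 and p ∧ r = e14, so (p ∧ q) ∨ (p ∧ r) = e12 ∨ e14 = e14.
Equal: no.

e15; e14; no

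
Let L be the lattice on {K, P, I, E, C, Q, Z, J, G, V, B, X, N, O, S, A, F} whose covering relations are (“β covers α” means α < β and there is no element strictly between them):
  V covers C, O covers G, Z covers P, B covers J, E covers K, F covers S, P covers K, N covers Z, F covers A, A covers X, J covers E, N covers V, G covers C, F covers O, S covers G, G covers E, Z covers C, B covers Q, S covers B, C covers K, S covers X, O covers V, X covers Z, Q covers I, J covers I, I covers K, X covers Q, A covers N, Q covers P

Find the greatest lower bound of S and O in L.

G

Common lower bounds of {S, O}: C, E, G, K.
The greatest among these is G.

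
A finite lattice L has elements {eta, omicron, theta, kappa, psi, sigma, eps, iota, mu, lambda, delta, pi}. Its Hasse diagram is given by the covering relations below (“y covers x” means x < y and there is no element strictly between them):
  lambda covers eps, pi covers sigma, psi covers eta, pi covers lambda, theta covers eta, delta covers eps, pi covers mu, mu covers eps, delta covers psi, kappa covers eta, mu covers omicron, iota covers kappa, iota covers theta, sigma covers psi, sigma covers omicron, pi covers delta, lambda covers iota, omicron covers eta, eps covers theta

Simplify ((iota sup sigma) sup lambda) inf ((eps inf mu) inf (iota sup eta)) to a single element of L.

iota ∨ sigma = pi
pi ∨ lambda = pi
eps ∧ mu = eps
iota ∨ eta = iota
eps ∧ iota = theta
pi ∧ theta = theta

theta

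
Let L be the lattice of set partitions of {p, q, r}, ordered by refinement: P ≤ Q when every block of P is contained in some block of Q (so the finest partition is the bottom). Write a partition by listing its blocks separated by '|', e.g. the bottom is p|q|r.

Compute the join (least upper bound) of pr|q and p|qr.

pqr

Common upper bounds of {pr|q, p|qr}: pqr.
The least among these is pqr.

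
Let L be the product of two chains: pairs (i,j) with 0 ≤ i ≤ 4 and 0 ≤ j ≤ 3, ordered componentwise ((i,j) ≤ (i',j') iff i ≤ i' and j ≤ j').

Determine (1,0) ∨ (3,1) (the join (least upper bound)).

In a product of chains, the join is componentwise max, giving (3,1).

(3,1)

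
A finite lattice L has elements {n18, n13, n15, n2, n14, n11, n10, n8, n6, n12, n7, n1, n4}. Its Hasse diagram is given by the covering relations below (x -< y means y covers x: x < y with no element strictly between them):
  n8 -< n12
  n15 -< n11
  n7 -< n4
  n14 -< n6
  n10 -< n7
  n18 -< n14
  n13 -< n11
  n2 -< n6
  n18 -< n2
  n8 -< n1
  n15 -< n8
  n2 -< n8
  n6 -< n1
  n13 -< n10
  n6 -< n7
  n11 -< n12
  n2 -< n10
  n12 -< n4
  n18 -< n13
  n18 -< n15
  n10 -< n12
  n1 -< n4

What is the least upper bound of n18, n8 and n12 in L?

Common upper bounds of {n18, n8, n12}: n12, n4.
The least among these is n12.

n12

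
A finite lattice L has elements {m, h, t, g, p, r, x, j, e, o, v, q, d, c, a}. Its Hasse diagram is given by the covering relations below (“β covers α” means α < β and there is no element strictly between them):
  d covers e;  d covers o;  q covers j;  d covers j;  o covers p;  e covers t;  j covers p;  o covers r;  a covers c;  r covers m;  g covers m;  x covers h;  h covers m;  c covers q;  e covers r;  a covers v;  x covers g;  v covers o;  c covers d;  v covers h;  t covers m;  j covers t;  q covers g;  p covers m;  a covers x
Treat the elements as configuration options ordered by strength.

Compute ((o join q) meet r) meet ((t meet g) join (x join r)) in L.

r

o ∨ q = c
c ∧ r = r
t ∧ g = m
x ∨ r = a
m ∨ a = a
r ∧ a = r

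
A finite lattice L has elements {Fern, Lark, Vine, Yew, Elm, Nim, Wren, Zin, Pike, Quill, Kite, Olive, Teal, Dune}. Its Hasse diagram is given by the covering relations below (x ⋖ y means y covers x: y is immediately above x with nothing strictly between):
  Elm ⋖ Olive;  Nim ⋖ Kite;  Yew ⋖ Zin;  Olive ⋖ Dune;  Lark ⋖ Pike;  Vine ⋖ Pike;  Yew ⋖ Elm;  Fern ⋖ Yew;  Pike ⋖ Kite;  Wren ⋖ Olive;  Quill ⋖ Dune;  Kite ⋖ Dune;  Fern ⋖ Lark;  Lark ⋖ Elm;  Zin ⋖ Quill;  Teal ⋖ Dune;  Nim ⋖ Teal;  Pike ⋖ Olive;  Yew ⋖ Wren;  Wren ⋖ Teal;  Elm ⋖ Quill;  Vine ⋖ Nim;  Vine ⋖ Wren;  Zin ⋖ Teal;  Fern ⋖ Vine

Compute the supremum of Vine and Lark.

Pike

Common upper bounds of {Vine, Lark}: Dune, Kite, Olive, Pike.
The least among these is Pike.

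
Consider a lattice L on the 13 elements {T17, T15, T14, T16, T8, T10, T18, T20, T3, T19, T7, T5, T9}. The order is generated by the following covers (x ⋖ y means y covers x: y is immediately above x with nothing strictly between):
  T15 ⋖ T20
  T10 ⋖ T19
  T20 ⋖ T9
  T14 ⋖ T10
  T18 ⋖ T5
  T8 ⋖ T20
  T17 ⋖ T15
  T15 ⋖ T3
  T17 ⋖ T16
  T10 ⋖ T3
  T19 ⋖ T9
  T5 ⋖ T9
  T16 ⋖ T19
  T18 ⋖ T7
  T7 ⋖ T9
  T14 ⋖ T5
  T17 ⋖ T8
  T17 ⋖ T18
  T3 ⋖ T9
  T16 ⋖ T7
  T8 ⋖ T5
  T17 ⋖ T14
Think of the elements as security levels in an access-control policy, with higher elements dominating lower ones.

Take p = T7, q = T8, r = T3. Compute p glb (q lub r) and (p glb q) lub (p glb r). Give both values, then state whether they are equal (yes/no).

T7; T17; no

q lub r = T9, so p glb (q lub r) = T7 glb T9 = T7.
p glb q = T17 and p glb r = T17, so (p glb q) lub (p glb r) = T17 lub T17 = T17.
Equal: no.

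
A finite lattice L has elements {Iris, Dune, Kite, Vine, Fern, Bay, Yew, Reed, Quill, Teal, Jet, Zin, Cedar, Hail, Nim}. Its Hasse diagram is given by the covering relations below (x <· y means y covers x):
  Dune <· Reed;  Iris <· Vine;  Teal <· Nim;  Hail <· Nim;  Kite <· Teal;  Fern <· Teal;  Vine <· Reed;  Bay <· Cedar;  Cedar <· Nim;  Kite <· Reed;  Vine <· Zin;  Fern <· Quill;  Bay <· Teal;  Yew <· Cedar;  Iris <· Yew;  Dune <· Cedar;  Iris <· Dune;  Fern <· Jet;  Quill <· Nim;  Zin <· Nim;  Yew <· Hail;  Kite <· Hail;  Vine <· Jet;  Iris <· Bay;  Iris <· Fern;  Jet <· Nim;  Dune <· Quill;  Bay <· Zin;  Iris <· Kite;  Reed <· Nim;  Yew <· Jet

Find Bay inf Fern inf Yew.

Common lower bounds of {Bay, Fern, Yew}: Iris.
The greatest among these is Iris.

Iris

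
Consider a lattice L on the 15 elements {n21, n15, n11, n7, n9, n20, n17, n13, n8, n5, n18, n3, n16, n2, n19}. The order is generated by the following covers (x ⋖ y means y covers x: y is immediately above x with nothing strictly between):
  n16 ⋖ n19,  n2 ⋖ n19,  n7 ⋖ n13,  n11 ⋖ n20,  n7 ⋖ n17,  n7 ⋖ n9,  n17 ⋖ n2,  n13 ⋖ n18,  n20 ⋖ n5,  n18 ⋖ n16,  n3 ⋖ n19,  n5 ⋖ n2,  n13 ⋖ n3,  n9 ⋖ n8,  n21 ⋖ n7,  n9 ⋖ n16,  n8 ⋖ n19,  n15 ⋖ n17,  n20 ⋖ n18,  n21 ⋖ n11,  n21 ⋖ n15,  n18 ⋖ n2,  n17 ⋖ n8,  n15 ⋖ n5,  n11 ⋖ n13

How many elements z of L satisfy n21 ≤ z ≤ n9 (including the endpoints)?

The interval [n21, n9] = {n21, n7, n9}, which has 3 elements.

3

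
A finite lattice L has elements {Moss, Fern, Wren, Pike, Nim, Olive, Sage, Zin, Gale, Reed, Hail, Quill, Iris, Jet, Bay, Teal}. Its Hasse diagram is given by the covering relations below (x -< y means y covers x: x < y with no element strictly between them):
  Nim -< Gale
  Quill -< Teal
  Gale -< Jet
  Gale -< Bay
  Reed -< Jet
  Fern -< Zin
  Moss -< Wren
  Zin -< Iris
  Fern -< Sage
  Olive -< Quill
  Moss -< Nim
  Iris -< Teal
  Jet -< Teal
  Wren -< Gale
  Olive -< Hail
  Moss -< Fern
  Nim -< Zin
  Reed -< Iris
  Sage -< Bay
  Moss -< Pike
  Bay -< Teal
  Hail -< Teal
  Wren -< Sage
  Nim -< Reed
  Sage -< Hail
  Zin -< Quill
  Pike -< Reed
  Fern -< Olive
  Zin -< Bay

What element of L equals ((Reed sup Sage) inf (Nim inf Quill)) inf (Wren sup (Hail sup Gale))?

Reed ∨ Sage = Teal
Nim ∧ Quill = Nim
Teal ∧ Nim = Nim
Hail ∨ Gale = Teal
Wren ∨ Teal = Teal
Nim ∧ Teal = Nim

Nim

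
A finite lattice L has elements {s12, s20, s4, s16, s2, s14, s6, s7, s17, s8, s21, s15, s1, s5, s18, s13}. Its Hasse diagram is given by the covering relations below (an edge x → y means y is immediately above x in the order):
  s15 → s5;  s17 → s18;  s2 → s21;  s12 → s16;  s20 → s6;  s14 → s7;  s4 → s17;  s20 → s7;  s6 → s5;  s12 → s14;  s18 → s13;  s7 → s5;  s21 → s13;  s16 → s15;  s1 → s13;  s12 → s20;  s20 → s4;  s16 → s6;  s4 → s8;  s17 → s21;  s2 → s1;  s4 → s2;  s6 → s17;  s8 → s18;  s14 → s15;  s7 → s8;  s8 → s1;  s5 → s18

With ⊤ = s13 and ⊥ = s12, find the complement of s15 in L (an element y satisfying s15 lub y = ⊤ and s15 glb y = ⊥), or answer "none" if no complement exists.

s2

Need y with s15 ∨ y = s13 and s15 ∧ y = s12.
Checking each element gives: s2.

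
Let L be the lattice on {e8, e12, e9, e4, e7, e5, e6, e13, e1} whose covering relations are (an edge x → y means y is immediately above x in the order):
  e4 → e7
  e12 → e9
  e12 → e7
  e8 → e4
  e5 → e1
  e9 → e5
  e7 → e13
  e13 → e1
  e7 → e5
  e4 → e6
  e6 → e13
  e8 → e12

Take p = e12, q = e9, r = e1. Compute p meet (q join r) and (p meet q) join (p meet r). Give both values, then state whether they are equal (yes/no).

q join r = e1, so p meet (q join r) = e12 meet e1 = e12.
p meet q = e12 and p meet r = e12, so (p meet q) join (p meet r) = e12 join e12 = e12.
Equal: yes.

e12; e12; yes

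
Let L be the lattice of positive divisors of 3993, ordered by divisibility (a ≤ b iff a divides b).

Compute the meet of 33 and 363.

33

In the divisibility order, the meet is the greatest common divisor: gcd(33, 363) = 33.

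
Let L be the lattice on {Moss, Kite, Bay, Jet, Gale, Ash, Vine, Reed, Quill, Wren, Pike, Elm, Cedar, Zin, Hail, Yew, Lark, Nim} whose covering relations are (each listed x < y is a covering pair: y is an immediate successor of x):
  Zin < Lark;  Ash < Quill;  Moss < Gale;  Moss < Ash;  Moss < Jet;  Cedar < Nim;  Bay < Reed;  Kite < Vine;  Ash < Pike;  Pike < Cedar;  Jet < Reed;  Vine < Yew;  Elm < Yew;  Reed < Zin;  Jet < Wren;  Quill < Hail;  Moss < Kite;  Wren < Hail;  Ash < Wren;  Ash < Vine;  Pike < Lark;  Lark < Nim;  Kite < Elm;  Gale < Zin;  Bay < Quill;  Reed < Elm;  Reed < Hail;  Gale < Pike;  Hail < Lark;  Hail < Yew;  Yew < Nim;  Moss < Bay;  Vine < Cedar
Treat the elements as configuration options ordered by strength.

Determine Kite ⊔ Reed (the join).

Elm

Common upper bounds of {Kite, Reed}: Elm, Nim, Yew.
The least among these is Elm.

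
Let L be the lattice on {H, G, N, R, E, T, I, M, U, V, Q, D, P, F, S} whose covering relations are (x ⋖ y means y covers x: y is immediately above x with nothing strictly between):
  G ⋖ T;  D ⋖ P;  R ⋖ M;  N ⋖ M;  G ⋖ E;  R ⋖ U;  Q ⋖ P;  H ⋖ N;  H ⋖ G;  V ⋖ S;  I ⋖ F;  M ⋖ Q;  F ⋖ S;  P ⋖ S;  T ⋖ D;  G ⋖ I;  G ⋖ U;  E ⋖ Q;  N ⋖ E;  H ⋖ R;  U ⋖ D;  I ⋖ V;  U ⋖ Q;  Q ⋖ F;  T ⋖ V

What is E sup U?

Q

Common upper bounds of {E, U}: F, P, Q, S.
The least among these is Q.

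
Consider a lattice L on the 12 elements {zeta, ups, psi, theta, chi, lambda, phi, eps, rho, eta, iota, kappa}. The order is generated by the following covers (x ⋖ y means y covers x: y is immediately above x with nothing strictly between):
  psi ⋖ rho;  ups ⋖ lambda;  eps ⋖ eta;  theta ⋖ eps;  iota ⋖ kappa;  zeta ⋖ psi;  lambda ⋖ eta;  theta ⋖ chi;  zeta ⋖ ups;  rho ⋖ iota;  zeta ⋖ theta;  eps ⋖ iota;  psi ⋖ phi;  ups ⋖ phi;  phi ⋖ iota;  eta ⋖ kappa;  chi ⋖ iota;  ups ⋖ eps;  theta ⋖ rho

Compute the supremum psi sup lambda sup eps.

kappa

Common upper bounds of {psi, lambda, eps}: kappa.
The least among these is kappa.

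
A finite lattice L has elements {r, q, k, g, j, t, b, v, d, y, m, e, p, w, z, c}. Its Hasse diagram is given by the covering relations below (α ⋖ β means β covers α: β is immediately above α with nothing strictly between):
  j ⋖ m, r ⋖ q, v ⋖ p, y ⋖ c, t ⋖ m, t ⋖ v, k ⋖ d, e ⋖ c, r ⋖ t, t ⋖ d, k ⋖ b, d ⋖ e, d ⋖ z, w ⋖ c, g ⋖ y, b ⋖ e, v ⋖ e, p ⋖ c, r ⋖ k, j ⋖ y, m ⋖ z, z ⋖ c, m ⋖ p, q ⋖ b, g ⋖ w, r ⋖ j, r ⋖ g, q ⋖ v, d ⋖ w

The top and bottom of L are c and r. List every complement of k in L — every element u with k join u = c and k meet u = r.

p, y

Need u with k ∨ u = c and k ∧ u = r.
Checking each element gives: p, y.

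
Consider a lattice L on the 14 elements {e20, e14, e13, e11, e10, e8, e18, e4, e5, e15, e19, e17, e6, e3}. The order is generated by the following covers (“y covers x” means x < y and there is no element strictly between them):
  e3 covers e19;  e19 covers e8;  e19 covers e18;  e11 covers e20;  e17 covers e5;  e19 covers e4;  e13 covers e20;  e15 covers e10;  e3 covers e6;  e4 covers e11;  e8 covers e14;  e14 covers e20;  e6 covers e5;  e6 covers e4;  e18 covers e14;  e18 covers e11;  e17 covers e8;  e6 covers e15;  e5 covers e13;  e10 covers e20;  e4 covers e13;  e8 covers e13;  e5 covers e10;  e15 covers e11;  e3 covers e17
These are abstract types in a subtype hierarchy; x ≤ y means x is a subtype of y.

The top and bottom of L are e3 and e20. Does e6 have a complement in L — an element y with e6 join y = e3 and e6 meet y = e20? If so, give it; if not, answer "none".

e14

Need y with e6 ∨ y = e3 and e6 ∧ y = e20.
Checking each element gives: e14.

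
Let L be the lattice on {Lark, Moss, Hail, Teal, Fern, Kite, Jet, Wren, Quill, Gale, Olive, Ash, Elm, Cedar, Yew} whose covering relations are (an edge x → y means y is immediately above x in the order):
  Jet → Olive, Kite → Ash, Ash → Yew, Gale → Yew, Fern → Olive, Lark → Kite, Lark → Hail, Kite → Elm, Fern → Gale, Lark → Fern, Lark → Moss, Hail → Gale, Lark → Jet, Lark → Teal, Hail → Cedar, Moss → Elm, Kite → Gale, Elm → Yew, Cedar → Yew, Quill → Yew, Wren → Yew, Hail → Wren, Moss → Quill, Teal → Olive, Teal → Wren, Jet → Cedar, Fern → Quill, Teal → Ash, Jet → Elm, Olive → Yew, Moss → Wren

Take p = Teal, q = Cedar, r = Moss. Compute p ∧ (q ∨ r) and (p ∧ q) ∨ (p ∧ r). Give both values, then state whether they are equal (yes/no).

q ∨ r = Yew, so p ∧ (q ∨ r) = Teal ∧ Yew = Teal.
p ∧ q = Lark and p ∧ r = Lark, so (p ∧ q) ∨ (p ∧ r) = Lark ∨ Lark = Lark.
Equal: no.

Teal; Lark; no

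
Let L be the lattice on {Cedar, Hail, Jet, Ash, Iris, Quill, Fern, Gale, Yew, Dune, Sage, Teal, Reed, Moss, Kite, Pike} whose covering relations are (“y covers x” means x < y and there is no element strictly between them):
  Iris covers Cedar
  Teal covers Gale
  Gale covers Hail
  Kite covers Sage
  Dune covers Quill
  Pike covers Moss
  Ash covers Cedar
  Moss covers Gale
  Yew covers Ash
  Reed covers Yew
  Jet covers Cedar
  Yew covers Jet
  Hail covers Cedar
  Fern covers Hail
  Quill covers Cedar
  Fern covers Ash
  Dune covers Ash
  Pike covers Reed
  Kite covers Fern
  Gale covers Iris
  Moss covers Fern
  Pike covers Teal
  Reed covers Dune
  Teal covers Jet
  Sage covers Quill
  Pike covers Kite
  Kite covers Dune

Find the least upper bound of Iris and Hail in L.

Gale

Common upper bounds of {Iris, Hail}: Gale, Moss, Pike, Teal.
The least among these is Gale.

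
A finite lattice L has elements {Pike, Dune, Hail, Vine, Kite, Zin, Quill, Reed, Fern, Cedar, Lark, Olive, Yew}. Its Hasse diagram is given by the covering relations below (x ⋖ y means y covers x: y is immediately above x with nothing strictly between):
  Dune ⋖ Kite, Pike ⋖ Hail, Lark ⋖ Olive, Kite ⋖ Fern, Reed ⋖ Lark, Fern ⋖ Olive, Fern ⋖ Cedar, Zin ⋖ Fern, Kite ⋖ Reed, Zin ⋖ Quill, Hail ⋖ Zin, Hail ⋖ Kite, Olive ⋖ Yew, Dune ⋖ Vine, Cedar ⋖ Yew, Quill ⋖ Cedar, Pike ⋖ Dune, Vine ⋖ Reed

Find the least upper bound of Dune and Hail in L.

Common upper bounds of {Dune, Hail}: Cedar, Fern, Kite, Lark, Olive, Reed, Yew.
The least among these is Kite.

Kite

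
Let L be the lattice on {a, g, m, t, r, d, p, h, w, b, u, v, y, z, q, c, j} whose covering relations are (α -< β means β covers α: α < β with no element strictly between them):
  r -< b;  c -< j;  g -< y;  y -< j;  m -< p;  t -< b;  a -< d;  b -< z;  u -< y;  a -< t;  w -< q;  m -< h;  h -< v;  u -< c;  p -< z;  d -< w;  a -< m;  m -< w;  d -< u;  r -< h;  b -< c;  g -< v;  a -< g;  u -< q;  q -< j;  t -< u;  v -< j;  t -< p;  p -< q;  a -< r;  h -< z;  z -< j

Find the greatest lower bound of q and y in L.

Common lower bounds of {q, y}: a, d, t, u.
The greatest among these is u.

u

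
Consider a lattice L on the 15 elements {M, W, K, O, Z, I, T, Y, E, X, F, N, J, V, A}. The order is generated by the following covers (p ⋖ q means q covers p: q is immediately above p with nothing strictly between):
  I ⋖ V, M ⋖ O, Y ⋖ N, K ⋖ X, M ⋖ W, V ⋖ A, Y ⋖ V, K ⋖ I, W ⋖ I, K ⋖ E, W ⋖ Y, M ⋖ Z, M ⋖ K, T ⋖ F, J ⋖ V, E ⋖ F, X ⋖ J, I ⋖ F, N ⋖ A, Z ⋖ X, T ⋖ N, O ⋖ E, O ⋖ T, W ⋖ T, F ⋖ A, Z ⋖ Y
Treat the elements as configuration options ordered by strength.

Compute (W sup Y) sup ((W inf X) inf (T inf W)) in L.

Y

W ∨ Y = Y
W ∧ X = M
T ∧ W = W
M ∧ W = M
Y ∨ M = Y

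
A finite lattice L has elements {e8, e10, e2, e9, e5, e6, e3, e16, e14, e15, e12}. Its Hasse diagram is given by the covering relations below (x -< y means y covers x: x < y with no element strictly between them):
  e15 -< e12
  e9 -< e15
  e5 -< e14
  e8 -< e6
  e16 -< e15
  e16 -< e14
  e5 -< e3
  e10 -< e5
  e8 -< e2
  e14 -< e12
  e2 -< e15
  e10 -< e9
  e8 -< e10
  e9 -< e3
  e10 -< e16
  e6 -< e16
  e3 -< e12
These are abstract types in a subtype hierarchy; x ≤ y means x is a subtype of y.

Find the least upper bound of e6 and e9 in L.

Common upper bounds of {e6, e9}: e12, e15.
The least among these is e15.

e15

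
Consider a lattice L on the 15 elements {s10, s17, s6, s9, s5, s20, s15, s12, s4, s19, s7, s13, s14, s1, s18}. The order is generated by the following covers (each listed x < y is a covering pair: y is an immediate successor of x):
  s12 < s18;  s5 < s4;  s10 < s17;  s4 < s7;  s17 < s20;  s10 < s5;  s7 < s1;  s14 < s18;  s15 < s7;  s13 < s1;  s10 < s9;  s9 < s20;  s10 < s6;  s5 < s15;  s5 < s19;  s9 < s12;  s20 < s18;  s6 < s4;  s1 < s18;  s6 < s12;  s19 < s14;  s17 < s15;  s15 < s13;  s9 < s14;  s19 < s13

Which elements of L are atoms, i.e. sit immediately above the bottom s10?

The atoms are exactly the elements that cover s10: s17, s5, s6, s9.

s17, s5, s6, s9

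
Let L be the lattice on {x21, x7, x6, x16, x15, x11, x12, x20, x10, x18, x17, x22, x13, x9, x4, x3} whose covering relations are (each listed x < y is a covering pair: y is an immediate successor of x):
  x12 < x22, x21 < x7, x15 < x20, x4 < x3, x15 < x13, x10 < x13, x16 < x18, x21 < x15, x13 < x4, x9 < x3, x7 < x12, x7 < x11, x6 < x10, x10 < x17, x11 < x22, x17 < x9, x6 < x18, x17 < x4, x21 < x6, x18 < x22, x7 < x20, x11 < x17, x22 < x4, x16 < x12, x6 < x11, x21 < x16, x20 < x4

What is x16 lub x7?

Common upper bounds of {x16, x7}: x12, x22, x3, x4.
The least among these is x12.

x12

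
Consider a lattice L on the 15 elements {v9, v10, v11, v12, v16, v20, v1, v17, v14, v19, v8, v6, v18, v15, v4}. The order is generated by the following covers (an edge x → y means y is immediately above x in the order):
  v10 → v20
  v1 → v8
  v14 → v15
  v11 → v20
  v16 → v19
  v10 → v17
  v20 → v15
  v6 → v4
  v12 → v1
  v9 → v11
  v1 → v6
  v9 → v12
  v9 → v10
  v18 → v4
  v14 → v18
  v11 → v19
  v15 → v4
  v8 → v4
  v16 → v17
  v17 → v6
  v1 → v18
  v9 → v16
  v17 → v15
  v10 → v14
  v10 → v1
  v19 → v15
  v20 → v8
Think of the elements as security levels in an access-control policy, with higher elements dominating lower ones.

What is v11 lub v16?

Common upper bounds of {v11, v16}: v15, v19, v4.
The least among these is v19.

v19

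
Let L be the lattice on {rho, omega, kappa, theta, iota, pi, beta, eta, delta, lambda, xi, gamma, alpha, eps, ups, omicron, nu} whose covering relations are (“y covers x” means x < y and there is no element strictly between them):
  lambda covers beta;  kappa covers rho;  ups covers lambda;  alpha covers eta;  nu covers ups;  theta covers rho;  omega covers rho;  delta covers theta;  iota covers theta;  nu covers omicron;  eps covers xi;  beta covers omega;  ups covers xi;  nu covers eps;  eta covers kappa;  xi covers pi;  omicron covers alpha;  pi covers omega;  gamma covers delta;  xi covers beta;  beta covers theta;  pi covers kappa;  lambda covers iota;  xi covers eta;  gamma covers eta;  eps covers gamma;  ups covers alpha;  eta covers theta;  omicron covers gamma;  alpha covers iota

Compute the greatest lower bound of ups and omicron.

Common lower bounds of {ups, omicron}: alpha, eta, iota, kappa, rho, theta.
The greatest among these is alpha.

alpha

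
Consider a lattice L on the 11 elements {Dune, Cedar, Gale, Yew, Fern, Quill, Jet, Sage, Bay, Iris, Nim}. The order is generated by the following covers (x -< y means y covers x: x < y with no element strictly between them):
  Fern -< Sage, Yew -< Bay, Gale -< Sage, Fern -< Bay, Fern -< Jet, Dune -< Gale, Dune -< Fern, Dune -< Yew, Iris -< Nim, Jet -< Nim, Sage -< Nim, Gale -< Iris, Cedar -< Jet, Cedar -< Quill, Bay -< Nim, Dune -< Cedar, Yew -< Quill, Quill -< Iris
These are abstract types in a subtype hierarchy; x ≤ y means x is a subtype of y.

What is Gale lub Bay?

Nim

Common upper bounds of {Gale, Bay}: Nim.
The least among these is Nim.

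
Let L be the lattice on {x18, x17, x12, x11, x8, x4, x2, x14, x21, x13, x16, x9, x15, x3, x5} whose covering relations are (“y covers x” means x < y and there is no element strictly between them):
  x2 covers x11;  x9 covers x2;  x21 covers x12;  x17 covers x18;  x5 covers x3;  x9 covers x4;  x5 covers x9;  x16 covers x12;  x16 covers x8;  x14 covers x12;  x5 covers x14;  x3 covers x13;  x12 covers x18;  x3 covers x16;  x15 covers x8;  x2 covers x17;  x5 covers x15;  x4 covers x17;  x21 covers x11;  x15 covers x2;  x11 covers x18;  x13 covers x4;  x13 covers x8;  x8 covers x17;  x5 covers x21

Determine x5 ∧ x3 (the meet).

x3

Common lower bounds of {x5, x3}: x12, x13, x16, x17, x18, x3, x4, x8.
The greatest among these is x3.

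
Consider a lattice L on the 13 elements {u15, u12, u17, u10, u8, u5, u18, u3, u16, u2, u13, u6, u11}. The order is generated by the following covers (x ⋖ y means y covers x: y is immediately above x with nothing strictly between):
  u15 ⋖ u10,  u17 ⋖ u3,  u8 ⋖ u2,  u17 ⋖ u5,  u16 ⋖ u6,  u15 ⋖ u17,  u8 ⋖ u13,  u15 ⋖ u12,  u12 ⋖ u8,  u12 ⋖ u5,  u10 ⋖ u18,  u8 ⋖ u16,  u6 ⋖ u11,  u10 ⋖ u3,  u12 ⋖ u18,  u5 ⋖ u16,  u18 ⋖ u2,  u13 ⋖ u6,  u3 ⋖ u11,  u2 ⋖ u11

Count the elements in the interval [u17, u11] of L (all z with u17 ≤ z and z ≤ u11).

6

The interval [u17, u11] = {u11, u16, u17, u3, u5, u6}, which has 6 elements.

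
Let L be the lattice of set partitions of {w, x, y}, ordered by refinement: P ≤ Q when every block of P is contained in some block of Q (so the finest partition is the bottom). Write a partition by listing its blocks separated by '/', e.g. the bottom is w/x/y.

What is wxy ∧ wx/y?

wx/y

The meet (common refinement) of wxy and wx/y intersects blocks pairwise, giving wx/y.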